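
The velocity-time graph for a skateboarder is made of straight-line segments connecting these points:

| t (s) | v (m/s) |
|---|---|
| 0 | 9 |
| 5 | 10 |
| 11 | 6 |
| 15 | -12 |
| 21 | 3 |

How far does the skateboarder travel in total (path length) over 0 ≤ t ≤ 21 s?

146.1 m

Total distance travelled is ∫|v| dt — sum the magnitudes of each area piece.
0–5 s: |½(9 + 10)(5)| = 47.5 m
5–11 s: |½(10 + 6)(6)| = 48 m
11–15 s: v = 0 at t = 37/3 s; triangle areas 4 + 16 = 20 m
15–21 s: v = 0 at t = 19.8 s; triangle areas 28.8 + 1.8 = 30.6 m
Total distance = 146.1 m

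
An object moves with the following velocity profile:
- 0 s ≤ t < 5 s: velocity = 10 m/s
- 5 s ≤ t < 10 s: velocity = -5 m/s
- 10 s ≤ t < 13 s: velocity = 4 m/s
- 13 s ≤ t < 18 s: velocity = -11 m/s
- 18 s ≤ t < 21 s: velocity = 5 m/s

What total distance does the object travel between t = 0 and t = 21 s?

Distance (not displacement) is the total path length: add the absolute areas under v-t.
0–5 s: |10| × 5 = 50 m
5–10 s: |-5| × 5 = 25 m
10–13 s: |4| × 3 = 12 m
13–18 s: |-11| × 5 = 55 m
18–21 s: |5| × 3 = 15 m
Total distance = 157 m

157 m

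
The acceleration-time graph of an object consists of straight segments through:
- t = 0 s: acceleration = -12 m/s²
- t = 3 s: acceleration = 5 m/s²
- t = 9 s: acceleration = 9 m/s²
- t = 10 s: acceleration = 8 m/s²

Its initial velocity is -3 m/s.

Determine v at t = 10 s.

Δv equals the area under the a-t graph; then v = v₀ + Δv.
0–3 s: ½(-12 + 5)(3) = -10.5 m/s
3–9 s: ½(5 + 9)(6) = 42 m/s
9–10 s: ½(9 + 8)(1) = 8.5 m/s
Δv = 40 m/s, so v(10) = -3 + (40) = 37 m/s.

37 m/s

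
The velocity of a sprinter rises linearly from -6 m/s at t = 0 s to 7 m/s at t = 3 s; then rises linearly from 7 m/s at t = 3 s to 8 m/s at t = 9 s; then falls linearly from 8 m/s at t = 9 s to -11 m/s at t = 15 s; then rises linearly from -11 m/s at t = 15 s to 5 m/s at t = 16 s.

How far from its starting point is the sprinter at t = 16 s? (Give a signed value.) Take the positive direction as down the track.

34.5 m

Net displacement equals the area under the velocity-time graph (areas below the axis count negative).
0–3 s: ½(-6 + 7)(3) = 1.5 m
3–9 s: ½(7 + 8)(6) = 45 m
9–15 s: ½(8 + -11)(6) = -9 m
15–16 s: ½(-11 + 5)(1) = -3 m
Net displacement = 34.5 m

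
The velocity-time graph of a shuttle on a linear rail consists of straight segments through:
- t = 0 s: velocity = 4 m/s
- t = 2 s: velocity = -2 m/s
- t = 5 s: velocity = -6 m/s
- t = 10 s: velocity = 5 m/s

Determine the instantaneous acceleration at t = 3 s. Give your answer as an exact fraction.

-4/3 m/s²

Acceleration is the slope of the v-t graph on 2–5 s: (-6 − -2)/(5 − 2) = -4/3 m/s².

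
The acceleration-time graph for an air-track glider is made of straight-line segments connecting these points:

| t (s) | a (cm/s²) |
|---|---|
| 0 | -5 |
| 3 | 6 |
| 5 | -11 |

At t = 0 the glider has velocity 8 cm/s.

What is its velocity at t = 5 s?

4.5 cm/s

Δv equals the area under the a-t graph; then v = v₀ + Δv.
0–3 s: ½(-5 + 6)(3) = 1.5 cm/s
3–5 s: ½(6 + -11)(2) = -5 cm/s
Δv = -3.5 cm/s, so v(5) = 8 + (-3.5) = 4.5 cm/s.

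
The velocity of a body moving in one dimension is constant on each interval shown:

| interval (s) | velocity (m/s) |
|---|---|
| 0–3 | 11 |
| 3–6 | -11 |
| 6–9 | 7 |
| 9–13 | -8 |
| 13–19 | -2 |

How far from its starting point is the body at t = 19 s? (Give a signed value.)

-23 m

Displacement is the signed area under the v-t curve.
0–3 s: 11 × 3 = 33 m
3–6 s: -11 × 3 = -33 m
6–9 s: 7 × 3 = 21 m
9–13 s: -8 × 4 = -32 m
13–19 s: -2 × 6 = -12 m
Net displacement = -23 m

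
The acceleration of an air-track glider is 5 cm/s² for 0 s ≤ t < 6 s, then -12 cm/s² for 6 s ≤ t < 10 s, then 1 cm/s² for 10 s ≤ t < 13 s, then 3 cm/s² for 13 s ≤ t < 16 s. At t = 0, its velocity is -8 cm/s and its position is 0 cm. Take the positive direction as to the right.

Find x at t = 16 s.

-95 cm

On each constant-a segment, Δv = aΔt and Δx = v₀Δt + ½aΔt²; chain segment to segment.
0–6 s: v starts -8 cm/s; Δx = -8·6 + ½·5·6² = 42 cm; v ends 22 cm/s.
6–10 s: v starts 22 cm/s; Δx = 22·4 + ½·-12·4² = -8 cm; v ends -26 cm/s.
10–13 s: v starts -26 cm/s; Δx = -26·3 + ½·1·3² = -73.5 cm; v ends -23 cm/s.
13–16 s: v starts -23 cm/s; Δx = -23·3 + ½·3·3² = -55.5 cm; v ends -14 cm/s.
x(16) = 0 + Σ Δx = -95 cm.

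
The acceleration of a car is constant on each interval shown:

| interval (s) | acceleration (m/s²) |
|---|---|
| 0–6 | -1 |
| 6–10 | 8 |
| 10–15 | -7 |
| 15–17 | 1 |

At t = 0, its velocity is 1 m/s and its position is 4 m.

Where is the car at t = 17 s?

69.5 m

On each constant-a segment, Δv = aΔt and Δx = v₀Δt + ½aΔt²; chain segment to segment.
0–6 s: v starts 1 m/s; Δx = 1·6 + ½·-1·6² = -12 m; v ends -5 m/s.
6–10 s: v starts -5 m/s; Δx = -5·4 + ½·8·4² = 44 m; v ends 27 m/s.
10–15 s: v starts 27 m/s; Δx = 27·5 + ½·-7·5² = 47.5 m; v ends -8 m/s.
15–17 s: v starts -8 m/s; Δx = -8·2 + ½·1·2² = -14 m; v ends -6 m/s.
x(17) = 4 + Σ Δx = 69.5 m.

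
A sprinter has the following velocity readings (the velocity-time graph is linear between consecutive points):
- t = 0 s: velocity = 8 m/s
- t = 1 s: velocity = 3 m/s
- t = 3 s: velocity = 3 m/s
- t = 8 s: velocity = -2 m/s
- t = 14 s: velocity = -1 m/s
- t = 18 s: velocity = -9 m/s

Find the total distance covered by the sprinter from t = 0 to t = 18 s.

Total distance travelled is ∫|v| dt — sum the magnitudes of each area piece.
0–1 s: |½(8 + 3)(1)| = 5.5 m
1–3 s: |3| × 2 = 6 m
3–8 s: v = 0 at t = 6 s; triangle areas 4.5 + 2 = 6.5 m
8–14 s: |½(-2 + -1)(6)| = 9 m
14–18 s: |½(-1 + -9)(4)| = 20 m
Total distance = 47 m

47 m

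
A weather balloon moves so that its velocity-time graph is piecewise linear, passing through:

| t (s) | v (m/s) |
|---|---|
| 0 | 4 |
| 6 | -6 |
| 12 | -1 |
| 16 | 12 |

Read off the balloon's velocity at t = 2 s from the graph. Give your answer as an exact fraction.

2/3 m/s

On 0–6 s the graph is linear from 4 to -6 m/s: v(2) = 4 + (-6 − 4)·(2 − 0)/(6 − 0) = 2/3 m/s.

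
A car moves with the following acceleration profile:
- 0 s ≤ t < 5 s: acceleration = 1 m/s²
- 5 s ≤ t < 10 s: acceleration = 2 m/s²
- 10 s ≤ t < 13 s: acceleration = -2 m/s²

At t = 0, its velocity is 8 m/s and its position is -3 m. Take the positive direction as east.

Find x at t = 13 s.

On each constant-a segment, Δv = aΔt and Δx = v₀Δt + ½aΔt²; chain segment to segment.
0–5 s: v starts 8 m/s; Δx = 8·5 + ½·1·5² = 52.5 m; v ends 13 m/s.
5–10 s: v starts 13 m/s; Δx = 13·5 + ½·2·5² = 90 m; v ends 23 m/s.
10–13 s: v starts 23 m/s; Δx = 23·3 + ½·-2·3² = 60 m; v ends 17 m/s.
x(13) = -3 + Σ Δx = 199.5 m.

199.5 m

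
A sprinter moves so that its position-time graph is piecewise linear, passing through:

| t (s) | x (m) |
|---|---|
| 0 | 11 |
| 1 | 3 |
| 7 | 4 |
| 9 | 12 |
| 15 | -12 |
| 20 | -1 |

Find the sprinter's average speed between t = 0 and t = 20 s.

Average speed = (total path length)/(elapsed time); on a piecewise-linear x-t graph the path length is Σ|Δx|.
0–1 s: |Δx| = |3 − 11| = 8 m
1–7 s: |Δx| = |4 − 3| = 1 m
7–9 s: |Δx| = |12 − 4| = 8 m
9–15 s: |Δx| = |-12 − 12| = 24 m
15–20 s: |Δx| = |-1 − -12| = 11 m
Total path = 52 m; average speed = 52/20 = 2.6 m/s.

2.6 m/s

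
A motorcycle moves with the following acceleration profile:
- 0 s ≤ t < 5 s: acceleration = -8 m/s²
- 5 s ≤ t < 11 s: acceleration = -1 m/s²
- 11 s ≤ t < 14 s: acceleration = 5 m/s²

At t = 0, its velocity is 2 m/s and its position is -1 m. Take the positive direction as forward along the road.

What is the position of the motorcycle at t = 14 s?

On each constant-a segment, Δv = aΔt and Δx = v₀Δt + ½aΔt²; chain segment to segment.
0–5 s: v starts 2 m/s; Δx = 2·5 + ½·-8·5² = -90 m; v ends -38 m/s.
5–11 s: v starts -38 m/s; Δx = -38·6 + ½·-1·6² = -246 m; v ends -44 m/s.
11–14 s: v starts -44 m/s; Δx = -44·3 + ½·5·3² = -109.5 m; v ends -29 m/s.
x(14) = -1 + Σ Δx = -446.5 m.

-446.5 m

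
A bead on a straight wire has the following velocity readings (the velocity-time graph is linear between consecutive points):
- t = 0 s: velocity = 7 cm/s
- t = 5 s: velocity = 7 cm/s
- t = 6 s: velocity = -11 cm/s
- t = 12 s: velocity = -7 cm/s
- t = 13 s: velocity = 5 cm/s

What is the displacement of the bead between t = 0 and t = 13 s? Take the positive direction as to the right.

Net displacement equals the area under the velocity-time graph (areas below the axis count negative).
0–5 s: 7 × 5 = 35 cm
5–6 s: ½(7 + -11)(1) = -2 cm
6–12 s: ½(-11 + -7)(6) = -54 cm
12–13 s: ½(-7 + 5)(1) = -1 cm
Net displacement = -22 cm

-22 cm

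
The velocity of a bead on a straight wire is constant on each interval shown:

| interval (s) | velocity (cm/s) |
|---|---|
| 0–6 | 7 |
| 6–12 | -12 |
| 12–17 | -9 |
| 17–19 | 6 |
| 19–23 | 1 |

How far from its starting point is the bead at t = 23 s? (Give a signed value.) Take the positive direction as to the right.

Net displacement equals the area under the velocity-time graph (areas below the axis count negative).
0–6 s: 7 × 6 = 42 cm
6–12 s: -12 × 6 = -72 cm
12–17 s: -9 × 5 = -45 cm
17–19 s: 6 × 2 = 12 cm
19–23 s: 1 × 4 = 4 cm
Net displacement = -59 cm

-59 cm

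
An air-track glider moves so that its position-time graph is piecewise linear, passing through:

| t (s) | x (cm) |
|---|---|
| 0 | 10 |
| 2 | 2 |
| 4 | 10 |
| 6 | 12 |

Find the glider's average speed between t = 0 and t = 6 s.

Average speed = (total path length)/(elapsed time); on a piecewise-linear x-t graph the path length is Σ|Δx|.
0–2 s: |Δx| = |2 − 10| = 8 cm
2–4 s: |Δx| = |10 − 2| = 8 cm
4–6 s: |Δx| = |12 − 10| = 2 cm
Total path = 18 cm; average speed = 18/6 = 3 cm/s.

3 cm/s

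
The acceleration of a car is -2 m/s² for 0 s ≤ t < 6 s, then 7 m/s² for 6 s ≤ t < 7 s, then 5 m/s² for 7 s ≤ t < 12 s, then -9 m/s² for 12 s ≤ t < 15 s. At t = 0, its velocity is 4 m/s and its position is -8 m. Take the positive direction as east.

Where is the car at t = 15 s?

On each constant-a segment, Δv = aΔt and Δx = v₀Δt + ½aΔt²; chain segment to segment.
0–6 s: v starts 4 m/s; Δx = 4·6 + ½·-2·6² = -12 m; v ends -8 m/s.
6–7 s: v starts -8 m/s; Δx = -8·1 + ½·7·1² = -4.5 m; v ends -1 m/s.
7–12 s: v starts -1 m/s; Δx = -1·5 + ½·5·5² = 57.5 m; v ends 24 m/s.
12–15 s: v starts 24 m/s; Δx = 24·3 + ½·-9·3² = 31.5 m; v ends -3 m/s.
x(15) = -8 + Σ Δx = 64.5 m.

64.5 m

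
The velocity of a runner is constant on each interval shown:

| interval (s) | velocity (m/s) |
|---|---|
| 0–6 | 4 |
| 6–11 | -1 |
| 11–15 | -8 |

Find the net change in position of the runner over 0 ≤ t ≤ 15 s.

Net displacement equals the area under the velocity-time graph (areas below the axis count negative).
0–6 s: 4 × 6 = 24 m
6–11 s: -1 × 5 = -5 m
11–15 s: -8 × 4 = -32 m
Net displacement = -13 m

-13 m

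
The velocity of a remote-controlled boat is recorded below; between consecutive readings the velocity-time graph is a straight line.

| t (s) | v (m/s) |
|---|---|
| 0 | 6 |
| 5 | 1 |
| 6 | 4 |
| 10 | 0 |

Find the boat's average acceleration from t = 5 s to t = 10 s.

-0.2 m/s²

Average acceleration = Δv/Δt = (0 − 1)/(10 − 5) = -0.2 m/s².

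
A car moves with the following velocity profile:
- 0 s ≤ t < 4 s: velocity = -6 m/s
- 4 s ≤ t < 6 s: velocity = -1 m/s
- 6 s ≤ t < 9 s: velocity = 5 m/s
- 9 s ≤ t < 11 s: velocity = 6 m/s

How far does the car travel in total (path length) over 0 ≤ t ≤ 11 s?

53 m

Total distance travelled is ∫|v| dt — sum the magnitudes of each area piece.
0–4 s: |-6| × 4 = 24 m
4–6 s: |-1| × 2 = 2 m
6–9 s: |5| × 3 = 15 m
9–11 s: |6| × 2 = 12 m
Total distance = 53 m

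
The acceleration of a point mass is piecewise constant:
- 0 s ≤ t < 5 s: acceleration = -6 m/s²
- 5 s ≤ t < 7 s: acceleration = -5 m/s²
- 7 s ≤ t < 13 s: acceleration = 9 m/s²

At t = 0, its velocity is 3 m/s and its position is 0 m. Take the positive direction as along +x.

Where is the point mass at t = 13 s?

-184 m

On each constant-a segment, Δv = aΔt and Δx = v₀Δt + ½aΔt²; chain segment to segment.
0–5 s: v starts 3 m/s; Δx = 3·5 + ½·-6·5² = -60 m; v ends -27 m/s.
5–7 s: v starts -27 m/s; Δx = -27·2 + ½·-5·2² = -64 m; v ends -37 m/s.
7–13 s: v starts -37 m/s; Δx = -37·6 + ½·9·6² = -60 m; v ends 17 m/s.
x(13) = 0 + Σ Δx = -184 m.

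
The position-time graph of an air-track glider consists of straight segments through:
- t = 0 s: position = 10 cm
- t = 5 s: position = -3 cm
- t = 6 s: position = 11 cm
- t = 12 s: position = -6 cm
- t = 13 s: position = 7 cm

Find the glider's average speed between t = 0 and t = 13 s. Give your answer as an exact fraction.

Average speed = (total path length)/(elapsed time); on a piecewise-linear x-t graph the path length is Σ|Δx|.
0–5 s: |Δx| = |-3 − 10| = 13 cm
5–6 s: |Δx| = |11 − -3| = 14 cm
6–12 s: |Δx| = |-6 − 11| = 17 cm
12–13 s: |Δx| = |7 − -6| = 13 cm
Total path = 57 cm; average speed = 57/13 = 57/13 cm/s.

57/13 cm/s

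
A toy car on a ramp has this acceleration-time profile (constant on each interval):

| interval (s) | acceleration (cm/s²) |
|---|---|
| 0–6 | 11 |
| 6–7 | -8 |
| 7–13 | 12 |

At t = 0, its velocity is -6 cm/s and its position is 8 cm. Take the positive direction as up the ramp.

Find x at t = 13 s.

On each constant-a segment, Δv = aΔt and Δx = v₀Δt + ½aΔt²; chain segment to segment.
0–6 s: v starts -6 cm/s; Δx = -6·6 + ½·11·6² = 162 cm; v ends 60 cm/s.
6–7 s: v starts 60 cm/s; Δx = 60·1 + ½·-8·1² = 56 cm; v ends 52 cm/s.
7–13 s: v starts 52 cm/s; Δx = 52·6 + ½·12·6² = 528 cm; v ends 124 cm/s.
x(13) = 8 + Σ Δx = 754 cm.

754 cm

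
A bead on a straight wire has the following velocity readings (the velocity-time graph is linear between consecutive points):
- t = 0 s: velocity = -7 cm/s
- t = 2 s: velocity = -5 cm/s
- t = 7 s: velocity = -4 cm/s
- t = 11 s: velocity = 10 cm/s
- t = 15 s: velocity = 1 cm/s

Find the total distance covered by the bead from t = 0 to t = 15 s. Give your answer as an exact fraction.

1023/14 cm

Total distance travelled is ∫|v| dt — sum the magnitudes of each area piece.
0–2 s: |½(-7 + -5)(2)| = 12 cm
2–7 s: |½(-5 + -4)(5)| = 22.5 cm
7–11 s: v = 0 at t = 57/7 s; triangle areas 16/7 + 100/7 = 116/7 cm
11–15 s: |½(10 + 1)(4)| = 22 cm
Total distance = 1023/14 cm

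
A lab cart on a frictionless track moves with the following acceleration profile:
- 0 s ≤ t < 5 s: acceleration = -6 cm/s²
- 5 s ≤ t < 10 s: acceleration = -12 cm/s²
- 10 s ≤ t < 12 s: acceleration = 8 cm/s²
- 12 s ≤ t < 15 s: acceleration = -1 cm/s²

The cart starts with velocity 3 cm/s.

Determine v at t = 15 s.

-74 cm/s

Δv equals the area under the a-t graph; then v = v₀ + Δv.
0–5 s: -6 × 5 = -30 cm/s
5–10 s: -12 × 5 = -60 cm/s
10–12 s: 8 × 2 = 16 cm/s
12–15 s: -1 × 3 = -3 cm/s
Δv = -77 cm/s, so v(15) = 3 + (-77) = -74 cm/s.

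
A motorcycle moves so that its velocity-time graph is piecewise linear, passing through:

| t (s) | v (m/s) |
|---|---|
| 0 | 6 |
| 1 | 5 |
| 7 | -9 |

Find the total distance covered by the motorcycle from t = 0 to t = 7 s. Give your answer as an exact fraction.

Total distance travelled is ∫|v| dt — sum the magnitudes of each area piece.
0–1 s: |½(6 + 5)(1)| = 5.5 m
1–7 s: v = 0 at t = 22/7 s; triangle areas 75/14 + 243/14 = 159/7 m
Total distance = 395/14 m

395/14 m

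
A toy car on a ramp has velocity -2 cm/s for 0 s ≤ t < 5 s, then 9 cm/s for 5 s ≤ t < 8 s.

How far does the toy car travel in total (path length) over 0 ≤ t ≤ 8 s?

Total distance travelled is ∫|v| dt — sum the magnitudes of each area piece.
0–5 s: |-2| × 5 = 10 cm
5–8 s: |9| × 3 = 27 cm
Total distance = 37 cm

37 cm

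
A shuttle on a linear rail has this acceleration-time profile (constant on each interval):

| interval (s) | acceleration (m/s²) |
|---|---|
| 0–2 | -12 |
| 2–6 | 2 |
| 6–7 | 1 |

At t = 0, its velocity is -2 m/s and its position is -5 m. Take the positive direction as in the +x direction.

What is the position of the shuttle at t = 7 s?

On each constant-a segment, Δv = aΔt and Δx = v₀Δt + ½aΔt²; chain segment to segment.
0–2 s: v starts -2 m/s; Δx = -2·2 + ½·-12·2² = -28 m; v ends -26 m/s.
2–6 s: v starts -26 m/s; Δx = -26·4 + ½·2·4² = -88 m; v ends -18 m/s.
6–7 s: v starts -18 m/s; Δx = -18·1 + ½·1·1² = -17.5 m; v ends -17 m/s.
x(7) = -5 + Σ Δx = -138.5 m.

-138.5 m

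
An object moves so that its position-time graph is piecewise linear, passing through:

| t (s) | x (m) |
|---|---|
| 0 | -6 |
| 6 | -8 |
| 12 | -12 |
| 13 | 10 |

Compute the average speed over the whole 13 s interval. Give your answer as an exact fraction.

Average speed = (total path length)/(elapsed time); on a piecewise-linear x-t graph the path length is Σ|Δx|.
0–6 s: |Δx| = |-8 − -6| = 2 m
6–12 s: |Δx| = |-12 − -8| = 4 m
12–13 s: |Δx| = |10 − -12| = 22 m
Total path = 28 m; average speed = 28/13 = 28/13 m/s.

28/13 m/s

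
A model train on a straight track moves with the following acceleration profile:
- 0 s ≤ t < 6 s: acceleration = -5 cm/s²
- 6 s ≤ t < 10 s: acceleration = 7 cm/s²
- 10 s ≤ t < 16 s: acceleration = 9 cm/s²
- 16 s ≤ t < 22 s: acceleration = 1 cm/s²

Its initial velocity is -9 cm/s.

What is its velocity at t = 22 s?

49 cm/s

Δv equals the area under the a-t graph; then v = v₀ + Δv.
0–6 s: -5 × 6 = -30 cm/s
6–10 s: 7 × 4 = 28 cm/s
10–16 s: 9 × 6 = 54 cm/s
16–22 s: 1 × 6 = 6 cm/s
Δv = 58 cm/s, so v(22) = -9 + (58) = 49 cm/s.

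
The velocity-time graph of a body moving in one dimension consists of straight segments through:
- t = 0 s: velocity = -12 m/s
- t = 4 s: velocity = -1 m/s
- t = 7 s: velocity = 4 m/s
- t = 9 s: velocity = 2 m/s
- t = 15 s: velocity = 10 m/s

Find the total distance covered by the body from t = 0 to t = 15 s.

Total distance travelled is ∫|v| dt — sum the magnitudes of each area piece.
0–4 s: |½(-12 + -1)(4)| = 26 m
4–7 s: v = 0 at t = 4.6 s; triangle areas 0.3 + 4.8 = 5.1 m
7–9 s: |½(4 + 2)(2)| = 6 m
9–15 s: |½(2 + 10)(6)| = 36 m
Total distance = 73.1 m

73.1 m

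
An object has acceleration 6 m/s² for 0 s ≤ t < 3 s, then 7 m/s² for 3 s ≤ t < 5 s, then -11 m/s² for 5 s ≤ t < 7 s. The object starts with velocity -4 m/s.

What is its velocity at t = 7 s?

Δv equals the area under the a-t graph; then v = v₀ + Δv.
0–3 s: 6 × 3 = 18 m/s
3–5 s: 7 × 2 = 14 m/s
5–7 s: -11 × 2 = -22 m/s
Δv = 10 m/s, so v(7) = -4 + (10) = 6 m/s.

6 m/s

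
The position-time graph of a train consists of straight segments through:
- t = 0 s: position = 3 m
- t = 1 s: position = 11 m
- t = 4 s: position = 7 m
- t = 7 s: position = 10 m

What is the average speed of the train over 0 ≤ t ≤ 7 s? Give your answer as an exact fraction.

Average speed = (total path length)/(elapsed time); on a piecewise-linear x-t graph the path length is Σ|Δx|.
0–1 s: |Δx| = |11 − 3| = 8 m
1–4 s: |Δx| = |7 − 11| = 4 m
4–7 s: |Δx| = |10 − 7| = 3 m
Total path = 15 m; average speed = 15/7 = 15/7 m/s.

15/7 m/s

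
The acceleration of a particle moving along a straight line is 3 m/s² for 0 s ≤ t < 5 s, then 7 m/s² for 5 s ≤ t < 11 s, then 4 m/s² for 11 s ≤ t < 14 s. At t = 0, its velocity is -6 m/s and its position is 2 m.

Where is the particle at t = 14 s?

On each constant-a segment, Δv = aΔt and Δx = v₀Δt + ½aΔt²; chain segment to segment.
0–5 s: v starts -6 m/s; Δx = -6·5 + ½·3·5² = 7.5 m; v ends 9 m/s.
5–11 s: v starts 9 m/s; Δx = 9·6 + ½·7·6² = 180 m; v ends 51 m/s.
11–14 s: v starts 51 m/s; Δx = 51·3 + ½·4·3² = 171 m; v ends 63 m/s.
x(14) = 2 + Σ Δx = 360.5 m.

360.5 m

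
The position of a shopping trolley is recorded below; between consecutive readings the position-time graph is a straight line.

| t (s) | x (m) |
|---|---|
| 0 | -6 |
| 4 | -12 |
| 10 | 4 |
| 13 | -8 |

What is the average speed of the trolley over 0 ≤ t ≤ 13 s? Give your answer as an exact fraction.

34/13 m/s

Average speed = (total path length)/(elapsed time); on a piecewise-linear x-t graph the path length is Σ|Δx|.
0–4 s: |Δx| = |-12 − -6| = 6 m
4–10 s: |Δx| = |4 − -12| = 16 m
10–13 s: |Δx| = |-8 − 4| = 12 m
Total path = 34 m; average speed = 34/13 = 34/13 m/s.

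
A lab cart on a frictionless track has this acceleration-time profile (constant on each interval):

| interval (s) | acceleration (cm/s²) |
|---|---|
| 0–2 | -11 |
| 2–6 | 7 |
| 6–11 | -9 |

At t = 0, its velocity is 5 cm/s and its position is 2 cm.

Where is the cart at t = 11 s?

On each constant-a segment, Δv = aΔt and Δx = v₀Δt + ½aΔt²; chain segment to segment.
0–2 s: v starts 5 cm/s; Δx = 5·2 + ½·-11·2² = -12 cm; v ends -17 cm/s.
2–6 s: v starts -17 cm/s; Δx = -17·4 + ½·7·4² = -12 cm; v ends 11 cm/s.
6–11 s: v starts 11 cm/s; Δx = 11·5 + ½·-9·5² = -57.5 cm; v ends -34 cm/s.
x(11) = 2 + Σ Δx = -79.5 cm.

-79.5 cm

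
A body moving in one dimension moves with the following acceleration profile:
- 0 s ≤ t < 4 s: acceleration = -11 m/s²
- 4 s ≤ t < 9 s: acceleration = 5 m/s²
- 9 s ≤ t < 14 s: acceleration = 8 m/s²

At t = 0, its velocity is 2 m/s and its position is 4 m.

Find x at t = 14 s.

-208.5 m

On each constant-a segment, Δv = aΔt and Δx = v₀Δt + ½aΔt²; chain segment to segment.
0–4 s: v starts 2 m/s; Δx = 2·4 + ½·-11·4² = -80 m; v ends -42 m/s.
4–9 s: v starts -42 m/s; Δx = -42·5 + ½·5·5² = -147.5 m; v ends -17 m/s.
9–14 s: v starts -17 m/s; Δx = -17·5 + ½·8·5² = 15 m; v ends 23 m/s.
x(14) = 4 + Σ Δx = -208.5 m.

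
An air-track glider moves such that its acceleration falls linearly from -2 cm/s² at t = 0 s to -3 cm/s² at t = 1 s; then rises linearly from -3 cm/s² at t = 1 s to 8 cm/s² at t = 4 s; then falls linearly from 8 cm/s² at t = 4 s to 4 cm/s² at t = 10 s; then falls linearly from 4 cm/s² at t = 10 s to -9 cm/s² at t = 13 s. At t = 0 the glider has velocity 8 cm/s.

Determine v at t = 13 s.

41.5 cm/s

Δv equals the area under the a-t graph; then v = v₀ + Δv.
0–1 s: ½(-2 + -3)(1) = -2.5 cm/s
1–4 s: ½(-3 + 8)(3) = 7.5 cm/s
4–10 s: ½(8 + 4)(6) = 36 cm/s
10–13 s: ½(4 + -9)(3) = -7.5 cm/s
Δv = 33.5 cm/s, so v(13) = 8 + (33.5) = 41.5 cm/s.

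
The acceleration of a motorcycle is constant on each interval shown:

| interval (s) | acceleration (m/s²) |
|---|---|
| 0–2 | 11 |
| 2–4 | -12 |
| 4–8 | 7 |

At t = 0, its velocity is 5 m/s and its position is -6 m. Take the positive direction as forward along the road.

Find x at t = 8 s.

On each constant-a segment, Δv = aΔt and Δx = v₀Δt + ½aΔt²; chain segment to segment.
0–2 s: v starts 5 m/s; Δx = 5·2 + ½·11·2² = 32 m; v ends 27 m/s.
2–4 s: v starts 27 m/s; Δx = 27·2 + ½·-12·2² = 30 m; v ends 3 m/s.
4–8 s: v starts 3 m/s; Δx = 3·4 + ½·7·4² = 68 m; v ends 31 m/s.
x(8) = -6 + Σ Δx = 124 m.

124 m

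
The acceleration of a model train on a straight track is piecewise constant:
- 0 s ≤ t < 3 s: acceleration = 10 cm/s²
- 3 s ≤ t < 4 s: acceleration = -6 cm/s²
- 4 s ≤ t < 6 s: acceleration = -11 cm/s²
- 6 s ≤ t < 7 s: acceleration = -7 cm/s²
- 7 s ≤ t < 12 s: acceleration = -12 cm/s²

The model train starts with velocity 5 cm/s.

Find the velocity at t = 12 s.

-60 cm/s

Δv equals the area under the a-t graph; then v = v₀ + Δv.
0–3 s: 10 × 3 = 30 cm/s
3–4 s: -6 × 1 = -6 cm/s
4–6 s: -11 × 2 = -22 cm/s
6–7 s: -7 × 1 = -7 cm/s
7–12 s: -12 × 5 = -60 cm/s
Δv = -65 cm/s, so v(12) = 5 + (-65) = -60 cm/s.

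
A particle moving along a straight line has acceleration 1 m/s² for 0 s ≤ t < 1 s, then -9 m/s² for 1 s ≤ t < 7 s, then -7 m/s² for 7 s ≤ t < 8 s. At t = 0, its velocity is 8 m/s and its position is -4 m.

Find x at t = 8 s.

On each constant-a segment, Δv = aΔt and Δx = v₀Δt + ½aΔt²; chain segment to segment.
0–1 s: v starts 8 m/s; Δx = 8·1 + ½·1·1² = 8.5 m; v ends 9 m/s.
1–7 s: v starts 9 m/s; Δx = 9·6 + ½·-9·6² = -108 m; v ends -45 m/s.
7–8 s: v starts -45 m/s; Δx = -45·1 + ½·-7·1² = -48.5 m; v ends -52 m/s.
x(8) = -4 + Σ Δx = -152 m.

-152 m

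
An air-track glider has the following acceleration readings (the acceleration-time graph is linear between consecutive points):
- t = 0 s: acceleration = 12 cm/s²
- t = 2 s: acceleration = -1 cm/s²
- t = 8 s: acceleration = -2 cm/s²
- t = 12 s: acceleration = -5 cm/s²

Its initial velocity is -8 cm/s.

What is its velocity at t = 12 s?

Δv equals the area under the a-t graph; then v = v₀ + Δv.
0–2 s: ½(12 + -1)(2) = 11 cm/s
2–8 s: ½(-1 + -2)(6) = -9 cm/s
8–12 s: ½(-2 + -5)(4) = -14 cm/s
Δv = -12 cm/s, so v(12) = -8 + (-12) = -20 cm/s.

-20 cm/s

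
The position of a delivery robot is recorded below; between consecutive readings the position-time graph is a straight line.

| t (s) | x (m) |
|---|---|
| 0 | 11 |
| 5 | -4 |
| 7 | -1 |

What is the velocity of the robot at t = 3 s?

Velocity is the slope of the x-t graph on 0–5 s: (-4 − 11)/(5 − 0) = -3 m/s.

-3 m/s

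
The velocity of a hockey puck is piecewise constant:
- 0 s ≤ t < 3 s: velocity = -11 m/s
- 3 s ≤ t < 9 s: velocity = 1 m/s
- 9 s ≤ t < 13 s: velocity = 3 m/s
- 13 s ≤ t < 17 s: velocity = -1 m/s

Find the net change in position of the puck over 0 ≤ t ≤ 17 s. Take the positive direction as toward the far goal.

Displacement is the signed area under the v-t curve.
0–3 s: -11 × 3 = -33 m
3–9 s: 1 × 6 = 6 m
9–13 s: 3 × 4 = 12 m
13–17 s: -1 × 4 = -4 m
Net displacement = -19 m

-19 m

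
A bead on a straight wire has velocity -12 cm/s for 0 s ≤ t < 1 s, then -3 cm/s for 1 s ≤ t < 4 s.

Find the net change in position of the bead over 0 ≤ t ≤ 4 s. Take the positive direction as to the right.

-21 cm

Net displacement equals the area under the velocity-time graph (areas below the axis count negative).
0–1 s: -12 × 1 = -12 cm
1–4 s: -3 × 3 = -9 cm
Net displacement = -21 cm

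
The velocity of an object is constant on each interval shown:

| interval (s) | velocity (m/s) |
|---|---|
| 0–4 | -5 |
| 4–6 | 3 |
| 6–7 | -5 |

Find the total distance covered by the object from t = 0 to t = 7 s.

Total distance travelled is ∫|v| dt — sum the magnitudes of each area piece.
0–4 s: |-5| × 4 = 20 m
4–6 s: |3| × 2 = 6 m
6–7 s: |-5| × 1 = 5 m
Total distance = 31 m

31 m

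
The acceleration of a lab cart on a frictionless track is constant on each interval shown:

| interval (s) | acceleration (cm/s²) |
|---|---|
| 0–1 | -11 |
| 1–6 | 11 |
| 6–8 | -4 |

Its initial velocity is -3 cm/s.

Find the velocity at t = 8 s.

33 cm/s

Δv equals the area under the a-t graph; then v = v₀ + Δv.
0–1 s: -11 × 1 = -11 cm/s
1–6 s: 11 × 5 = 55 cm/s
6–8 s: -4 × 2 = -8 cm/s
Δv = 36 cm/s, so v(8) = -3 + (36) = 33 cm/s.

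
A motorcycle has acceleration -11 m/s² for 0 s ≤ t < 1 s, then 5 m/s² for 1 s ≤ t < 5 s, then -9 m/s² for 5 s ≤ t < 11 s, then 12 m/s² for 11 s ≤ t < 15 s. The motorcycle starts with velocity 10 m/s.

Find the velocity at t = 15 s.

Δv equals the area under the a-t graph; then v = v₀ + Δv.
0–1 s: -11 × 1 = -11 m/s
1–5 s: 5 × 4 = 20 m/s
5–11 s: -9 × 6 = -54 m/s
11–15 s: 12 × 4 = 48 m/s
Δv = 3 m/s, so v(15) = 10 + (3) = 13 m/s.

13 m/s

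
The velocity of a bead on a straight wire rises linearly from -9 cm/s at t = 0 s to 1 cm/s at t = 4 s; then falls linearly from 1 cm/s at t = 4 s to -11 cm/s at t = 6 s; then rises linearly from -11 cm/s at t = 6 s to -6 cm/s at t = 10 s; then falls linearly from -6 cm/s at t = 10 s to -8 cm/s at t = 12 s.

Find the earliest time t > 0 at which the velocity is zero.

t = 3.6 s

v changes sign on 0–4 s (from -9 to 1); the graph is linear there, so v = 0 at t = 0 + (9)·(4 − 0)/(1 − -9) = 3.6 s.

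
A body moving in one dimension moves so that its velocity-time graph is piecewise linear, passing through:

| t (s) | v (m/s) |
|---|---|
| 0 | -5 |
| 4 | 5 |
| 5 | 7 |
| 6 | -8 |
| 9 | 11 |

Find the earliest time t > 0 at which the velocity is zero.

t = 2 s

v changes sign on 0–4 s (from -5 to 5); the graph is linear there, so v = 0 at t = 0 + (5)·(4 − 0)/(5 − -5) = 2 s.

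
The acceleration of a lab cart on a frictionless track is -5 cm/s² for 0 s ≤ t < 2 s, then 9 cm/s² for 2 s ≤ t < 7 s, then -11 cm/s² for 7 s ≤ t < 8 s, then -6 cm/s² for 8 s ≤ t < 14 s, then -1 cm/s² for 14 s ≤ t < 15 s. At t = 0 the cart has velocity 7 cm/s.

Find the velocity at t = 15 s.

Δv equals the area under the a-t graph; then v = v₀ + Δv.
0–2 s: -5 × 2 = -10 cm/s
2–7 s: 9 × 5 = 45 cm/s
7–8 s: -11 × 1 = -11 cm/s
8–14 s: -6 × 6 = -36 cm/s
14–15 s: -1 × 1 = -1 cm/s
Δv = -13 cm/s, so v(15) = 7 + (-13) = -6 cm/s.

-6 cm/s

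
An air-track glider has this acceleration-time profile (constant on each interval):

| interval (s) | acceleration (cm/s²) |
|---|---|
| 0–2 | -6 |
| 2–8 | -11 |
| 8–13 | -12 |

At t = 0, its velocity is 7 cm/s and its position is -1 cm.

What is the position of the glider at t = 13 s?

On each constant-a segment, Δv = aΔt and Δx = v₀Δt + ½aΔt²; chain segment to segment.
0–2 s: v starts 7 cm/s; Δx = 7·2 + ½·-6·2² = 2 cm; v ends -5 cm/s.
2–8 s: v starts -5 cm/s; Δx = -5·6 + ½·-11·6² = -228 cm; v ends -71 cm/s.
8–13 s: v starts -71 cm/s; Δx = -71·5 + ½·-12·5² = -505 cm; v ends -131 cm/s.
x(13) = -1 + Σ Δx = -732 cm.

-732 cm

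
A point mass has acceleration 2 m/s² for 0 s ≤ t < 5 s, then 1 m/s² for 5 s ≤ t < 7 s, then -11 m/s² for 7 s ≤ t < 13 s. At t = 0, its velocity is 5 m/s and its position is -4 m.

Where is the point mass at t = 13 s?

On each constant-a segment, Δv = aΔt and Δx = v₀Δt + ½aΔt²; chain segment to segment.
0–5 s: v starts 5 m/s; Δx = 5·5 + ½·2·5² = 50 m; v ends 15 m/s.
5–7 s: v starts 15 m/s; Δx = 15·2 + ½·1·2² = 32 m; v ends 17 m/s.
7–13 s: v starts 17 m/s; Δx = 17·6 + ½·-11·6² = -96 m; v ends -49 m/s.
x(13) = -4 + Σ Δx = -18 m.

-18 m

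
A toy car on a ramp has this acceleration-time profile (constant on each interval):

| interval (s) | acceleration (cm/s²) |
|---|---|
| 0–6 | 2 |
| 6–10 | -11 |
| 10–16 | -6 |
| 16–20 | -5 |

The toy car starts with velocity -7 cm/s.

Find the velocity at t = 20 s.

Δv equals the area under the a-t graph; then v = v₀ + Δv.
0–6 s: 2 × 6 = 12 cm/s
6–10 s: -11 × 4 = -44 cm/s
10–16 s: -6 × 6 = -36 cm/s
16–20 s: -5 × 4 = -20 cm/s
Δv = -88 cm/s, so v(20) = -7 + (-88) = -95 cm/s.

-95 cm/s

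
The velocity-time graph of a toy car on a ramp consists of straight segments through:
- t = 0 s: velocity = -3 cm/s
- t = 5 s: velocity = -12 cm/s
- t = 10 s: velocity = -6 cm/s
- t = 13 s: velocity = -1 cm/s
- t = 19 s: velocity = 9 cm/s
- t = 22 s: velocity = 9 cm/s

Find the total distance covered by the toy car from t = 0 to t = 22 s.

Distance (not displacement) is the total path length: add the absolute areas under v-t.
0–5 s: |½(-3 + -12)(5)| = 37.5 cm
5–10 s: |½(-12 + -6)(5)| = 45 cm
10–13 s: |½(-6 + -1)(3)| = 10.5 cm
13–19 s: v = 0 at t = 13.6 s; triangle areas 0.3 + 24.3 = 24.6 cm
19–22 s: |9| × 3 = 27 cm
Total distance = 144.6 cm

144.6 cm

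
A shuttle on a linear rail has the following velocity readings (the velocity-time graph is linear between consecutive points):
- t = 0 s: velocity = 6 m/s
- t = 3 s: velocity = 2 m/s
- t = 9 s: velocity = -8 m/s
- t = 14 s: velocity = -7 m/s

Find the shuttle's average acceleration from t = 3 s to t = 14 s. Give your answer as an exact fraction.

-9/11 m/s²

Average acceleration = Δv/Δt = (-7 − 2)/(14 − 3) = -9/11 m/s².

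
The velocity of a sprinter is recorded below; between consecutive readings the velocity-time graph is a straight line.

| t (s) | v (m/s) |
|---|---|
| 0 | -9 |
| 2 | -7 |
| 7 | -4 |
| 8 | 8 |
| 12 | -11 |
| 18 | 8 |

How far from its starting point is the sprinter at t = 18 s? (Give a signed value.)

Displacement is the signed area under the v-t curve.
0–2 s: ½(-9 + -7)(2) = -16 m
2–7 s: ½(-7 + -4)(5) = -27.5 m
7–8 s: ½(-4 + 8)(1) = 2 m
8–12 s: ½(8 + -11)(4) = -6 m
12–18 s: ½(-11 + 8)(6) = -9 m
Net displacement = -56.5 m

-56.5 m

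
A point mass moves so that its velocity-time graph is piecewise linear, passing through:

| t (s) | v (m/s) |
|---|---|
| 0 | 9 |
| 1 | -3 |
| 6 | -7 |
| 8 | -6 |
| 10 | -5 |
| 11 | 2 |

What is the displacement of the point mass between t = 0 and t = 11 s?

Net displacement equals the area under the velocity-time graph (areas below the axis count negative).
0–1 s: ½(9 + -3)(1) = 3 m
1–6 s: ½(-3 + -7)(5) = -25 m
6–8 s: ½(-7 + -6)(2) = -13 m
8–10 s: ½(-6 + -5)(2) = -11 m
10–11 s: ½(-5 + 2)(1) = -1.5 m
Net displacement = -47.5 m

-47.5 m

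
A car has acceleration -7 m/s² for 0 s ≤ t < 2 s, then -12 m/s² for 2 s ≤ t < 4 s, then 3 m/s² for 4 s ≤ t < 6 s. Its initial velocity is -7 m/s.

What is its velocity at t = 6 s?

Δv equals the area under the a-t graph; then v = v₀ + Δv.
0–2 s: -7 × 2 = -14 m/s
2–4 s: -12 × 2 = -24 m/s
4–6 s: 3 × 2 = 6 m/s
Δv = -32 m/s, so v(6) = -7 + (-32) = -39 m/s.

-39 m/s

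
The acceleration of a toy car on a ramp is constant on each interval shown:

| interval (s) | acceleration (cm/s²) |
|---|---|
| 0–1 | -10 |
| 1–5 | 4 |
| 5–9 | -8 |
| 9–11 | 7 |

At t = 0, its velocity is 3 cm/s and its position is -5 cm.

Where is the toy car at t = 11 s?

-63 cm

On each constant-a segment, Δv = aΔt and Δx = v₀Δt + ½aΔt²; chain segment to segment.
0–1 s: v starts 3 cm/s; Δx = 3·1 + ½·-10·1² = -2 cm; v ends -7 cm/s.
1–5 s: v starts -7 cm/s; Δx = -7·4 + ½·4·4² = 4 cm; v ends 9 cm/s.
5–9 s: v starts 9 cm/s; Δx = 9·4 + ½·-8·4² = -28 cm; v ends -23 cm/s.
9–11 s: v starts -23 cm/s; Δx = -23·2 + ½·7·2² = -32 cm; v ends -9 cm/s.
x(11) = -5 + Σ Δx = -63 cm.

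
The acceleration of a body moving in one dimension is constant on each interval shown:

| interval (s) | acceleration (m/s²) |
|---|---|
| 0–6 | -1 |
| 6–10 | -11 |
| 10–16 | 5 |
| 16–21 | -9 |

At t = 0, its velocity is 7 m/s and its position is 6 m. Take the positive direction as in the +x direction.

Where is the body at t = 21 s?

-399.5 m

On each constant-a segment, Δv = aΔt and Δx = v₀Δt + ½aΔt²; chain segment to segment.
0–6 s: v starts 7 m/s; Δx = 7·6 + ½·-1·6² = 24 m; v ends 1 m/s.
6–10 s: v starts 1 m/s; Δx = 1·4 + ½·-11·4² = -84 m; v ends -43 m/s.
10–16 s: v starts -43 m/s; Δx = -43·6 + ½·5·6² = -168 m; v ends -13 m/s.
16–21 s: v starts -13 m/s; Δx = -13·5 + ½·-9·5² = -177.5 m; v ends -58 m/s.
x(21) = 6 + Σ Δx = -399.5 m.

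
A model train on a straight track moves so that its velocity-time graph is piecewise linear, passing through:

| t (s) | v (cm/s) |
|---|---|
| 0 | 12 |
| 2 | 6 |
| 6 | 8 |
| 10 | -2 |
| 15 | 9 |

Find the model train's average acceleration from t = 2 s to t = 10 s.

Average acceleration = Δv/Δt = (-2 − 6)/(10 − 2) = -1 cm/s².

-1 cm/s²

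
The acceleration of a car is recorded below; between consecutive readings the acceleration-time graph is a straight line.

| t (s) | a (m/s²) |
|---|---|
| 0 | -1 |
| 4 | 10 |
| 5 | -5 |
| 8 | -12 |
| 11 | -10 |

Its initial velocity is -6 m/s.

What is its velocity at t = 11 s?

-44 m/s

Δv equals the area under the a-t graph; then v = v₀ + Δv.
0–4 s: ½(-1 + 10)(4) = 18 m/s
4–5 s: ½(10 + -5)(1) = 2.5 m/s
5–8 s: ½(-5 + -12)(3) = -25.5 m/s
8–11 s: ½(-12 + -10)(3) = -33 m/s
Δv = -38 m/s, so v(11) = -6 + (-38) = -44 m/s.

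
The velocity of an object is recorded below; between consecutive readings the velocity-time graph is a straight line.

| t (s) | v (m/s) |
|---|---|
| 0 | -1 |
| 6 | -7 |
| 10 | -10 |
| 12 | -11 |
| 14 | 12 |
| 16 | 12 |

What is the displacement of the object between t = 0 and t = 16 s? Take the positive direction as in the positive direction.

Net displacement equals the area under the velocity-time graph (areas below the axis count negative).
0–6 s: ½(-1 + -7)(6) = -24 m
6–10 s: ½(-7 + -10)(4) = -34 m
10–12 s: ½(-10 + -11)(2) = -21 m
12–14 s: ½(-11 + 12)(2) = 1 m
14–16 s: 12 × 2 = 24 m
Net displacement = -54 m

-54 m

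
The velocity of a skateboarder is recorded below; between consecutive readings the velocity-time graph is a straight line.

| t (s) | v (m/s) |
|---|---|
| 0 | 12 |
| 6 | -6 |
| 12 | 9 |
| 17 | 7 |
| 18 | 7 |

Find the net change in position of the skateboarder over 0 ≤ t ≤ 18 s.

Net displacement equals the area under the velocity-time graph (areas below the axis count negative).
0–6 s: ½(12 + -6)(6) = 18 m
6–12 s: ½(-6 + 9)(6) = 9 m
12–17 s: ½(9 + 7)(5) = 40 m
17–18 s: 7 × 1 = 7 m
Net displacement = 74 m

74 m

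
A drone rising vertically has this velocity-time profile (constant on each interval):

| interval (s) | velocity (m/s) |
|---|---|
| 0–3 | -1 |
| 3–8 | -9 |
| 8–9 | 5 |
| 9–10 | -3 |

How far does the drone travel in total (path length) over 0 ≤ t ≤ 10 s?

56 m

Total distance travelled is ∫|v| dt — sum the magnitudes of each area piece.
0–3 s: |-1| × 3 = 3 m
3–8 s: |-9| × 5 = 45 m
8–9 s: |5| × 1 = 5 m
9–10 s: |-3| × 1 = 3 m
Total distance = 56 m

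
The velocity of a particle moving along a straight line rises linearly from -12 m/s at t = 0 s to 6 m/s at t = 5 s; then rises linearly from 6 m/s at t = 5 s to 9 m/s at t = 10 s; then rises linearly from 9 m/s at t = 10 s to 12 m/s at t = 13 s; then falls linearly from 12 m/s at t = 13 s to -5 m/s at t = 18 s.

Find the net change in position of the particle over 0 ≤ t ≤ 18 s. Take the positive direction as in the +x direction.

71.5 m

Displacement is the signed area under the v-t curve.
0–5 s: ½(-12 + 6)(5) = -15 m
5–10 s: ½(6 + 9)(5) = 37.5 m
10–13 s: ½(9 + 12)(3) = 31.5 m
13–18 s: ½(12 + -5)(5) = 17.5 m
Net displacement = 71.5 m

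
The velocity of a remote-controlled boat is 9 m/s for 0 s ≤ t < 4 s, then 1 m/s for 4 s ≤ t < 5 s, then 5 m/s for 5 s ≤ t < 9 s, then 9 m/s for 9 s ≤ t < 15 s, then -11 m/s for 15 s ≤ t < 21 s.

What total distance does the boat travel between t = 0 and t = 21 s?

Total distance travelled is ∫|v| dt — sum the magnitudes of each area piece.
0–4 s: |9| × 4 = 36 m
4–5 s: |1| × 1 = 1 m
5–9 s: |5| × 4 = 20 m
9–15 s: |9| × 6 = 54 m
15–21 s: |-11| × 6 = 66 m
Total distance = 177 m

177 m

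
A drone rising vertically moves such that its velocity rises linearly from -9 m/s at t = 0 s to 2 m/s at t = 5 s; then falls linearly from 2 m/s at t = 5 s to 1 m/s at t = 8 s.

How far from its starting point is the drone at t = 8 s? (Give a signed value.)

-13 m

Displacement is the signed area under the v-t curve.
0–5 s: ½(-9 + 2)(5) = -17.5 m
5–8 s: ½(2 + 1)(3) = 4.5 m
Net displacement = -13 m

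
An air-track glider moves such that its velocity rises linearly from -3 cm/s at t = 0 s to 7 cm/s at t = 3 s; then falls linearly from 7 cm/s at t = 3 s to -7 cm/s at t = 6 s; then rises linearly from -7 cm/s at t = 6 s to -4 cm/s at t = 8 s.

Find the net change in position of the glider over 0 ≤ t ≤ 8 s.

-5 cm

Net displacement equals the area under the velocity-time graph (areas below the axis count negative).
0–3 s: ½(-3 + 7)(3) = 6 cm
3–6 s: ½(7 + -7)(3) = 0 cm
6–8 s: ½(-7 + -4)(2) = -11 cm
Net displacement = -5 cm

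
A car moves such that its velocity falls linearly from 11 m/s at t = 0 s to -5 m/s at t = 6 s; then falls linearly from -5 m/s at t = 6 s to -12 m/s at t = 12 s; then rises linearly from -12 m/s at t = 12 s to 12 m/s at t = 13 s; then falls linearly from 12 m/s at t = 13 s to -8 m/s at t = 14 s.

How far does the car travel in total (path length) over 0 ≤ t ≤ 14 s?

89.575 m

Distance (not displacement) is the total path length: add the absolute areas under v-t.
0–6 s: v = 0 at t = 4.125 s; triangle areas 22.6875 + 4.6875 = 27.375 m
6–12 s: |½(-5 + -12)(6)| = 51 m
12–13 s: v = 0 at t = 12.5 s; triangle areas 3 + 3 = 6 m
13–14 s: v = 0 at t = 13.6 s; triangle areas 3.6 + 1.6 = 5.2 m
Total distance = 89.575 m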